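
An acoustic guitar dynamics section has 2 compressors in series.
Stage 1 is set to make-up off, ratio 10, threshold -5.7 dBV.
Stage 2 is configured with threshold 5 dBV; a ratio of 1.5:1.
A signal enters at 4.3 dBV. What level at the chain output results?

Stage 1: 4.3 dBV is 10 dB over -5.7 dBV; at 10:1 that becomes 1 dB over, giving -4.7 dBV.
Stage 2: below threshold (-4.7 ≤ 5); passes unchanged; output -4.7 dBV.

-4.7 dBV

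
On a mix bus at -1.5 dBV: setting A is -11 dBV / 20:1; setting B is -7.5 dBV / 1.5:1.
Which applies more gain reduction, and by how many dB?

A: GR = 9.5 − 9.5/20 = 9.025 dB.
B: GR = 6 − 6/1.5 = 2 dB.
A reduces 7.025 dB more.

A, by 7.025 dB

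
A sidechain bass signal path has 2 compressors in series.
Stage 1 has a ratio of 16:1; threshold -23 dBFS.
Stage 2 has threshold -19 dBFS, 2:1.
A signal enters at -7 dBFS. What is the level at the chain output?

Stage 1: -7 dBFS is 16 dB over -23 dBFS; at 16:1 that becomes 1 dB over, giving -22 dBFS.
Stage 2: below threshold (-22 ≤ -19); passes unchanged; output -22 dBFS.

-22 dBFS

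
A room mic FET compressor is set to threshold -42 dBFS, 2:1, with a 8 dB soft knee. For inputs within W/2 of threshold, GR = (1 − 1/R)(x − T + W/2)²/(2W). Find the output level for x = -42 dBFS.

x − T + W/2 = -42 − (-42) + 4 = 4.
GR = (1 − 1/2) × 4² / 16 = 0.5 × 16 / 16 = 0.5 dB.
Output = -42 − 0.5 = -42.5 dBFS.

-42.5 dBFS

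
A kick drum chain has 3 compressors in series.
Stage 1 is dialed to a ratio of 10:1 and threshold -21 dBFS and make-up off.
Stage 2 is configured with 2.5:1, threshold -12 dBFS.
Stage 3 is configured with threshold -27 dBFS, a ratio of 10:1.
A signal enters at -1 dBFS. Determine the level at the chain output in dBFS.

Stage 1: overshoot 20 dB → 20/10 = 2 dB → -19 dBFS.
Stage 2: below threshold (-19 ≤ -12); passes unchanged; output -19 dBFS.
Stage 3: overshoot 8 dB → 8/10 = 0.8 dB → -26.2 dBFS.

-26.2 dBFS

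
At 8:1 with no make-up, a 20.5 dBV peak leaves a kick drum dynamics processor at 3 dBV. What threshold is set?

0.5 dBV

Gain reduction = 20.5 − 3 = 17.5 dB; output overshoot = GR / (R − 1) = 17.5 / 7 = 2.5 dB.
Threshold = output − output overshoot = 3 − 2.5 = 0.5 dBV.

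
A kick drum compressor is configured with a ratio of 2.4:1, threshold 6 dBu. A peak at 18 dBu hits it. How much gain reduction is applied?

7 dB

Overshoot = 18 − 6 = 12 dB.
At 2.4:1, output sits 12/2.4 = 5 dB above threshold.
Gain reduction = 12 − 5 = 7 dB.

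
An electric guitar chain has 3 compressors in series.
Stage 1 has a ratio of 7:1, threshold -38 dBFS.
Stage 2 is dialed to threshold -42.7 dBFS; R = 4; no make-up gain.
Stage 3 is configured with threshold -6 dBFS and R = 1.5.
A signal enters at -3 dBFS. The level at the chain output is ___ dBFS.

-40.275 dBFS

Stage 1: -3 dBFS is 35 dB over -38 dBFS; at 7:1 that becomes 5 dB over, giving -33 dBFS.
Stage 2: 9.7 dB above -42.7 dBFS, reduced 4:1 to 2.425 dB above → -40.275 dBFS.
Stage 3: below threshold (-40.275 ≤ -6); passes unchanged; output -40.275 dBFS.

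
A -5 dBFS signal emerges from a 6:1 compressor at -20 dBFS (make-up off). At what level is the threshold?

-23 dBFS

Let T be the threshold. Output overshoot = (input overshoot)/R, so -20 − T = (-5 − T)/6.
6·(-20 − T) = -5 − T → 5·T = -120 − (-5) = -115.
T = -115/5 = -23 dBFS.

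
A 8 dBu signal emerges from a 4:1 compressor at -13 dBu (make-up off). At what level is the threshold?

-20 dBu

Gain reduction = 8 − (-13) = 21 dB; output overshoot = GR / (R − 1) = 21 / 3 = 7 dB.
Threshold = output − output overshoot = -13 − 7 = -20 dBu.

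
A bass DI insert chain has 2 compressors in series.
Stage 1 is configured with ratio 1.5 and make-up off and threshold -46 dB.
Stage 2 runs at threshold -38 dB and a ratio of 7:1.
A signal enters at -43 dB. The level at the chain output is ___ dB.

-44 dB

Stage 1: -43 dB is 3 dB over -46 dB; at 1.5:1 that becomes 2 dB over, giving -44 dB.
Stage 2: -44 dB ≤ -38 dB, so stage 2 doesn't engage; output -44 dB.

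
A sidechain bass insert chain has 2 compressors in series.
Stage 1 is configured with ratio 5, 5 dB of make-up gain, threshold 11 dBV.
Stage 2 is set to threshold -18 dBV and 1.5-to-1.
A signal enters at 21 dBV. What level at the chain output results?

6 dBV

Stage 1: 10 dB above 11 dBV, reduced 5:1 to 2 dB above → 13 dBV; +5 dB make-up → 18 dBV.
Stage 2: overshoot 36 dB → 36/1.5 = 24 dB → 6 dBV.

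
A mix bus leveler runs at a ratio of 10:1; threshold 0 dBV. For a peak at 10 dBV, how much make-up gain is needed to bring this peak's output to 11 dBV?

Without make-up, output = threshold + overshoot/10 = 0 + 1 = 1 dBV.
Gap to target: 10 dB.

10 dB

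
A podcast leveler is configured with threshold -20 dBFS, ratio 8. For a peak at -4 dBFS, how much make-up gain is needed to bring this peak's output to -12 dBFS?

6 dB

The peak compresses to -20 + 16/8 = -18 dBFS.
To reach -12 dBFS requires -12 − (-18) = 6 dB of make-up.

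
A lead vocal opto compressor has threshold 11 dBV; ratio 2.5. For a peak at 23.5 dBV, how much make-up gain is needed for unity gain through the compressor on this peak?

Overshoot 12.5 dB → 12.5/2.5 = 5 dB after compression, so the compressed level is 11 + 5 = 16 dBV.
Make-up = target − compressed = 23.5 − 16 = 7.5 dB.

7.5 dB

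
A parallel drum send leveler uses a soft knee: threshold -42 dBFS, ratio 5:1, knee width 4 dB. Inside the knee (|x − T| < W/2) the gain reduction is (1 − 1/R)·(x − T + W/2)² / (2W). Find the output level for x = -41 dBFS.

-41.9 dBFS

x − T + W/2 = -41 − (-42) + 2 = 3.
GR = (1 − 1/5) × 3² / 8 = 0.8 × 9 / 8 = 0.9 dB.
Output = -41 − 0.9 = -41.9 dBFS.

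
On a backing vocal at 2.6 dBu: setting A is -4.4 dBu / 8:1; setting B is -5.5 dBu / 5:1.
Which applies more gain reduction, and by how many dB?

A: overshoot 7 dB → output overshoot 0.875 dB → GR 6.125 dB.
B: overshoot 8.1 dB → output overshoot 1.62 dB → GR 6.48 dB.
B reduces 0.355 dB more.

B, by 0.355 dB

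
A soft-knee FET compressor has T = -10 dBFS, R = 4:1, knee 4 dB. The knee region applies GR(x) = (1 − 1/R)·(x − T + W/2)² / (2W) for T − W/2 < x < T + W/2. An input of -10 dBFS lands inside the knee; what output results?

x − T + W/2 = -10 − (-10) + 2 = 2.
GR = (1 − 1/4) × 2² / 8 = 0.75 × 4 / 8 = 0.375 dB.
Output = -10 − 0.375 = -10.375 dBFS.

-10.375 dBFS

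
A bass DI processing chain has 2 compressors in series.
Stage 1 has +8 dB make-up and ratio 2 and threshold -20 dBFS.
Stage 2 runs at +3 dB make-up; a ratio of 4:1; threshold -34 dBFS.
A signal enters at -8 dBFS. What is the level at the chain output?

-24 dBFS

Stage 1: -8 dBFS is 12 dB over -20 dBFS; at 2:1 that becomes 6 dB over, giving -14 dBFS; +8 dB make-up → -6 dBFS.
Stage 2: overshoot 28 dB → 28/4 = 7 dB → -27 dBFS; +3 dB make-up → -24 dBFS.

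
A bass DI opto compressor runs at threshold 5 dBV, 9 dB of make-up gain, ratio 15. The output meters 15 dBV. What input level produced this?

20 dBV

Before make-up, the level was 15 − 9 = 6 dBV.
The compressed level sits 6 − 5 = 1 dB over threshold.
Input overshoot = R × output overshoot = 15 dB → input = 5 + 15 = 20 dBV.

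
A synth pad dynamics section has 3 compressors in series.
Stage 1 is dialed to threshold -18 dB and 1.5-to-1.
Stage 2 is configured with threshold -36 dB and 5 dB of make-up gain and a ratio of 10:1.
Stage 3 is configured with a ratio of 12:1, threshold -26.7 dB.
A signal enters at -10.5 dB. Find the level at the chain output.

Stage 1: -10.5 dB is 7.5 dB over -18 dB; at 1.5:1 that becomes 5 dB over, giving -13 dB.
Stage 2: 23 dB above -36 dB, reduced 10:1 to 2.3 dB above → -33.7 dB; +5 dB make-up → -28.7 dB.
Stage 3: -28.7 dB is at or below the -26.7 dB threshold — no compression; output -28.7 dB.

-28.7 dB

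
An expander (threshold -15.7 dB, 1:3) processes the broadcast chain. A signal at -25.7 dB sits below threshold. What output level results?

-45.7 dB

The input is 10 dB below the -15.7 dB threshold.
A 1:3 expander multiplies undershoot by 3: 10 × 3 = 30 dB below threshold.
Output = -15.7 − 30 = -45.7 dB.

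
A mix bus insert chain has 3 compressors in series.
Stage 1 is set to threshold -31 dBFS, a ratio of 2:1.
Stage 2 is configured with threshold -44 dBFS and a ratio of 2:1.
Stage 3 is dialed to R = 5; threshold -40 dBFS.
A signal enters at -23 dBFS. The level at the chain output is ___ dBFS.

Stage 1: overshoot 8 dB → 8/2 = 4 dB → -27 dBFS.
Stage 2: overshoot 17 dB → 17/2 = 8.5 dB → -35.5 dBFS.
Stage 3: overshoot 4.5 dB → 4.5/5 = 0.9 dB → -39.1 dBFS.

-39.1 dBFS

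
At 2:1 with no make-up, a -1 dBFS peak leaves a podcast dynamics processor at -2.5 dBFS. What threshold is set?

-4 dBFS

Gain reduction = -1 − (-2.5) = 1.5 dB; output overshoot = GR / (R − 1) = 1.5 / 1 = 1.5 dB.
Threshold = output − output overshoot = -2.5 − 1.5 = -4 dBFS.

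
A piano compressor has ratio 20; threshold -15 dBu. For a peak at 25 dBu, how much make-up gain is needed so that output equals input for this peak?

38 dB

Overshoot 40 dB → 40/20 = 2 dB after compression, so the compressed level is -15 + 2 = -13 dBu.
Make-up = target − compressed = 25 − (-13) = 38 dB.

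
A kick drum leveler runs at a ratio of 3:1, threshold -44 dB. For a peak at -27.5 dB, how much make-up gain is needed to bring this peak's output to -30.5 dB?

Overshoot 16.5 dB → 16.5/3 = 5.5 dB after compression, so the compressed level is -44 + 5.5 = -38.5 dB.
Make-up = target − compressed = -30.5 − (-38.5) = 8 dB.

8 dB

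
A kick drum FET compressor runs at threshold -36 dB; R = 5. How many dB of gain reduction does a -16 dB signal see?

Overshoot = -16 − (-36) = 20 dB.
At 5:1, output sits 20/5 = 4 dB above threshold.
Gain reduction = 20 − 4 = 16 dB.

16 dB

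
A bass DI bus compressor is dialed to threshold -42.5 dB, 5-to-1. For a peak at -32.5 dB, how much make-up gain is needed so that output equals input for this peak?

8 dB

Overshoot 10 dB → 10/5 = 2 dB after compression, so the compressed level is -42.5 + 2 = -40.5 dB.
Make-up = target − compressed = -32.5 − (-40.5) = 8 dB.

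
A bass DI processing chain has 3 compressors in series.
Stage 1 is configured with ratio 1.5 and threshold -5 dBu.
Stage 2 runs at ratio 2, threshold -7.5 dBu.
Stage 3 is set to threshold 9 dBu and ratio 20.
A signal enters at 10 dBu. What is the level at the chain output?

Stage 1: 10 dBu is 15 dB over -5 dBu; at 1.5:1 that becomes 10 dB over, giving 5 dBu.
Stage 2: 12.5 dB above -7.5 dBu, reduced 2:1 to 6.25 dB above → -1.25 dBu.
Stage 3: below threshold (-1.25 ≤ 9); passes unchanged; output -1.25 dBu.

-1.25 dBu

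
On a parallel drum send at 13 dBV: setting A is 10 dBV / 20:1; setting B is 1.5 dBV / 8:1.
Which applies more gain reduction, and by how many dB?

A: GR = 3 − 3/20 = 2.85 dB.
B: GR = 11.5 − 11.5/8 = 10.0625 dB.
B applies 7.2125 dB more gain reduction.

B, by 7.2125 dB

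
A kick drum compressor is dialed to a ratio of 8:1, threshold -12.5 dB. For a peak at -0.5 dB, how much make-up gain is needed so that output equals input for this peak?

10.5 dB

Without make-up, output = threshold + overshoot/8 = -12.5 + 1.5 = -11 dB.
Gap to target: 10.5 dB.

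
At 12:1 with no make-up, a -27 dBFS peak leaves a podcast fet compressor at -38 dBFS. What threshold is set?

-39 dBFS

Input is 12 dB above T (since output overshoot × R = input overshoot: (-38 − T)·12 = -27 − T gives T = -39 dBFS).
Check: -39 + (-27 − (-39))/12 = -39 + 1 = -38 dBFS. ✓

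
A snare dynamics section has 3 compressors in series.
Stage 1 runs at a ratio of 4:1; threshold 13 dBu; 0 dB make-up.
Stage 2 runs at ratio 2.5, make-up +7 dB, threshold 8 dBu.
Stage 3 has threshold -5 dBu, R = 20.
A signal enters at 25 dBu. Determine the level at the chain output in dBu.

-3.84 dBu

Stage 1: overshoot 12 dB → 12/4 = 3 dB → 16 dBu.
Stage 2: 16 dBu is 8 dB over 8 dBu; at 2.5:1 that becomes 3.2 dB over, giving 11.2 dBu; +7 dB make-up → 18.2 dBu.
Stage 3: 18.2 dBu is 23.2 dB over -5 dBu; at 20:1 that becomes 1.16 dB over, giving -3.84 dBu.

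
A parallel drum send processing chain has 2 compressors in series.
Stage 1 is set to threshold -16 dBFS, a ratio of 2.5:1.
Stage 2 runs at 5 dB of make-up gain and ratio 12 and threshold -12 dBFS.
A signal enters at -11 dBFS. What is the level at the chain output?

Stage 1: -11 dBFS is 5 dB over -16 dBFS; at 2.5:1 that becomes 2 dB over, giving -14 dBFS.
Stage 2: -14 dBFS is at or below the -12 dBFS threshold — no compression; make-up brings it to -9 dBFS.

-9 dBFS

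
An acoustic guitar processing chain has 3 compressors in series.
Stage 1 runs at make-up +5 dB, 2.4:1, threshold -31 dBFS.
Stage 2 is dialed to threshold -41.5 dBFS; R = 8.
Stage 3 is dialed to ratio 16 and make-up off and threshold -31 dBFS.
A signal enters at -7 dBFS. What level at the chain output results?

Stage 1: 24 dB above -31 dBFS, reduced 2.4:1 to 10 dB above → -21 dBFS; +5 dB make-up → -16 dBFS.
Stage 2: overshoot 25.5 dB → 25.5/8 = 3.1875 dB → -38.3125 dBFS.
Stage 3: -38.3125 dBFS ≤ -31 dBFS, so stage 3 doesn't engage; output -38.3125 dBFS.

-38.3125 dBFS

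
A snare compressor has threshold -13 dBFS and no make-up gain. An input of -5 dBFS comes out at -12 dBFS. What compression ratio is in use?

8:1

Input overshoot = -5 − (-13) = 8 dB; output overshoot = -12 − (-13) = 1 dB.
Ratio = 8 / 1 = 8.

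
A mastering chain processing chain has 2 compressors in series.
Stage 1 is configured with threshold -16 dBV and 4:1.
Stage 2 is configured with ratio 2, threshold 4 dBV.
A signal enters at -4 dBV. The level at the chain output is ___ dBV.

-13 dBV

Stage 1: overshoot 12 dB → 12/4 = 3 dB → -13 dBV.
Stage 2: below threshold (-13 ≤ 4); passes unchanged; output -13 dBV.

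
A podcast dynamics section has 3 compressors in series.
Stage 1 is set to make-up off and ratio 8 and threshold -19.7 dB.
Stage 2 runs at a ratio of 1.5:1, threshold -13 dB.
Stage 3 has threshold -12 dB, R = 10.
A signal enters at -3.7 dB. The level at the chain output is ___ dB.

Stage 1: overshoot 16 dB → 16/8 = 2 dB → -17.7 dB.
Stage 2: below threshold (-17.7 ≤ -13); passes unchanged; output -17.7 dB.
Stage 3: below threshold (-17.7 ≤ -12); passes unchanged; output -17.7 dB.

-17.7 dB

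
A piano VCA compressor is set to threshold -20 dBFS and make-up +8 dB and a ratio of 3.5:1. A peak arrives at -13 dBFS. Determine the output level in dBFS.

Overshoot: -13 − (-20) = 7 dB.
The 7 dB excess becomes 2 dB after 3.5:1 reduction.
Output = -20 + 2 = -18 dBFS; make-up adds 8 dB, giving -10 dBFS.

-10 dBFS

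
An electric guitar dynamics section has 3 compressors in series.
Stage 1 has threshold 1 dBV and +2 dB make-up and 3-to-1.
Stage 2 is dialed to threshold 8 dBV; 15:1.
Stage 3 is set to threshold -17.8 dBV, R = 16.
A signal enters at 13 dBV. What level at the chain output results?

Stage 1: overshoot 12 dB → 12/3 = 4 dB → 5 dBV; +2 dB make-up → 7 dBV.
Stage 2: below threshold (7 ≤ 8); passes unchanged; output 7 dBV.
Stage 3: 24.8 dB above -17.8 dBV, reduced 16:1 to 1.55 dB above → -16.25 dBV.

-16.25 dBV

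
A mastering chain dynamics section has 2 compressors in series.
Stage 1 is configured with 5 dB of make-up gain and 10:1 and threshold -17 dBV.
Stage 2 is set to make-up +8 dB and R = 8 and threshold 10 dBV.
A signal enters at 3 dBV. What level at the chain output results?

-2 dBV

Stage 1: 20 dB above -17 dBV, reduced 10:1 to 2 dB above → -15 dBV; +5 dB make-up → -10 dBV.
Stage 2: -10 dBV is at or below the 10 dBV threshold — no compression; make-up brings it to -2 dBV.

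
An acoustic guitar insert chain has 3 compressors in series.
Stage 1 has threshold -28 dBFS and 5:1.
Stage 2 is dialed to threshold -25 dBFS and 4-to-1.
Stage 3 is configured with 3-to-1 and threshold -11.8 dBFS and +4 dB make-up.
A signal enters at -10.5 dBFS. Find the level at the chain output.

-20.875 dBFS

Stage 1: 17.5 dB above -28 dBFS, reduced 5:1 to 3.5 dB above → -24.5 dBFS.
Stage 2: 0.5 dB above -25 dBFS, reduced 4:1 to 0.125 dB above → -24.875 dBFS.
Stage 3: below threshold (-24.875 ≤ -11.8); passes unchanged; make-up brings it to -20.875 dBFS.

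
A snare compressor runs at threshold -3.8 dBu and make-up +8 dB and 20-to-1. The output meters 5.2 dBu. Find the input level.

16.2 dBu

Stripping the +8 dB make-up gives -2.8 dBu at the gain stage.
Post-compression overshoot = -2.8 − (-3.8) = 1 dB.
Input overshoot = R × output overshoot = 20 dB → input = -3.8 + 20 = 16.2 dBu.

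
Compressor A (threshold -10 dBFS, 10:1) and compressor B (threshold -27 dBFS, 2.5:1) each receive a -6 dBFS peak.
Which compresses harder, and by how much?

A: 4 dB over, compressed to 0.4 dB over, so 3.6 dB of GR.
B: 21 dB over, compressed to 8.4 dB over, so 12.6 dB of GR.
Difference: 9 dB in favour of B.

B, by 9 dB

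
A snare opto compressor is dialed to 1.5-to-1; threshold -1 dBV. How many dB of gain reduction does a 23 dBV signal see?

Overshoot = 23 − (-1) = 24 dB.
At 1.5:1, output sits 24/1.5 = 16 dB above threshold.
So the signal is attenuated by 24 − 16 = 8 dB.

8 dB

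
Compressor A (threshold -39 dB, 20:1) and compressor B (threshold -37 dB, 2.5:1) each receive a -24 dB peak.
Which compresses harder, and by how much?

A, by 6.45 dB

A: GR = 15 − 15/20 = 14.25 dB.
B: GR = 13 − 13/2.5 = 7.8 dB.
A applies 6.45 dB more gain reduction.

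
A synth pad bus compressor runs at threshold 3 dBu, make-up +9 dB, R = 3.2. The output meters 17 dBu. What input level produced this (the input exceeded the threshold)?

19 dBu

Stripping the +9 dB make-up gives 8 dBu at the gain stage.
The compressed level sits 8 − 3 = 5 dB over threshold.
Input overshoot = R × output overshoot = 16 dB → input = 3 + 16 = 19 dBu.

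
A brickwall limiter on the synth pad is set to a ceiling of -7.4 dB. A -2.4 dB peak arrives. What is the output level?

At ∞:1, everything above -7.4 dB is held at the ceiling.

-7.4 dB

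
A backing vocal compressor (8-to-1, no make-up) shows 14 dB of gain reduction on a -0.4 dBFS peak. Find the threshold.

-16.4 dBFS

Input is 16 dB above T (since output overshoot × R = input overshoot: (-14.4 − T)·8 = -0.4 − T gives T = -16.4 dBFS).
Check: -16.4 + (-0.4 − (-16.4))/8 = -16.4 + 2 = -14.4 dBFS. ✓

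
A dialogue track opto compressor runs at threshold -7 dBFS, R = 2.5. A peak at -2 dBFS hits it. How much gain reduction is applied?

-2 dBFS exceeds the threshold by 5 dB.
At 2.5:1, output sits 5/2.5 = 2 dB above threshold.
GR = overshoot in − overshoot out = 5 − 2 = 3 dB.

3 dB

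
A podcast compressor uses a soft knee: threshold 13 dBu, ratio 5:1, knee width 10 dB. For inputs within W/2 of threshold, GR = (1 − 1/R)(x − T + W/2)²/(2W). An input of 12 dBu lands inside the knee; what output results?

x − T + W/2 = 12 − 13 + 5 = 4.
GR = (1 − 1/5) × 4² / 20 = 0.8 × 16 / 20 = 0.64 dB.
Output = 12 − 0.64 = 11.36 dBu.

11.36 dBu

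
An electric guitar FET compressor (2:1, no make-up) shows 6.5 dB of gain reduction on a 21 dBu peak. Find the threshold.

8 dBu

Input is 13 dB above T (since output overshoot × R = input overshoot: (14.5 − T)·2 = 21 − T gives T = 8 dBu).
Check: 8 + (21 − 8)/2 = 8 + 6.5 = 14.5 dBu. ✓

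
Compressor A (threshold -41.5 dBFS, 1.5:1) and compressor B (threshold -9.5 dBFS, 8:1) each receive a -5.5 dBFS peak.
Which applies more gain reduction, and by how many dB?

A: 36 dB over, compressed to 24 dB over, so 12 dB of GR.
B: 4 dB over, compressed to 0.5 dB over, so 3.5 dB of GR.
A reduces 8.5 dB more.

A, by 8.5 dB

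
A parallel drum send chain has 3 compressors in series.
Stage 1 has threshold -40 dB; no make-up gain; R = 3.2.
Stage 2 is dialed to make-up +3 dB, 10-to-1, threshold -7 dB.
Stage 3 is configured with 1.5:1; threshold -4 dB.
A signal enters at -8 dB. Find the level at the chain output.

Stage 1: overshoot 32 dB → 32/3.2 = 10 dB → -30 dB.
Stage 2: -30 dB ≤ -7 dB, so stage 2 doesn't engage; make-up brings it to -27 dB.
Stage 3: -27 dB ≤ -4 dB, so stage 3 doesn't engage; output -27 dB.

-27 dB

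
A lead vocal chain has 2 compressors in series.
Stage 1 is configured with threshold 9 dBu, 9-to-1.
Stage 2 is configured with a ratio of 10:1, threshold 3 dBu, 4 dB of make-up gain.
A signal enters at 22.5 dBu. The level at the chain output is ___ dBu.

7.75 dBu

Stage 1: overshoot 13.5 dB → 13.5/9 = 1.5 dB → 10.5 dBu.
Stage 2: overshoot 7.5 dB → 7.5/10 = 0.75 dB → 3.75 dBu; +4 dB make-up → 7.75 dBu.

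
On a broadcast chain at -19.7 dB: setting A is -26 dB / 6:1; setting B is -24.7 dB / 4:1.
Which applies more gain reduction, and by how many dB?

A: GR = 6.3 − 6.3/6 = 5.25 dB.
B: GR = 5 − 5/4 = 3.75 dB.
Difference: 1.5 dB in favour of A.

A, by 1.5 dB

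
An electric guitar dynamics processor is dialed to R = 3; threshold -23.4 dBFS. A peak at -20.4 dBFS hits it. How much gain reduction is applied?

The signal is 3 dB above threshold.
A 3:1 ratio leaves 1 dB of that excess.
So the signal is attenuated by 3 − 1 = 2 dB.

2 dB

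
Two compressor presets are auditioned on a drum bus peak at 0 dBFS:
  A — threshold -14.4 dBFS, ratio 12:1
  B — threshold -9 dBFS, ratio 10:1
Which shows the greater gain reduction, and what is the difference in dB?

A, by 5.1 dB

A: overshoot 14.4 dB → output overshoot 1.2 dB → GR 13.2 dB.
B: overshoot 9 dB → output overshoot 0.9 dB → GR 8.1 dB.
A reduces 5.1 dB more.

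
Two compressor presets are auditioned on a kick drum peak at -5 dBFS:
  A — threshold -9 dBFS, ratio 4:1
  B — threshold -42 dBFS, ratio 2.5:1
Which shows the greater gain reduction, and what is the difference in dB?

B, by 19.2 dB

A: GR = 4 − 4/4 = 3 dB.
B: GR = 37 − 37/2.5 = 22.2 dB.
B reduces 19.2 dB more.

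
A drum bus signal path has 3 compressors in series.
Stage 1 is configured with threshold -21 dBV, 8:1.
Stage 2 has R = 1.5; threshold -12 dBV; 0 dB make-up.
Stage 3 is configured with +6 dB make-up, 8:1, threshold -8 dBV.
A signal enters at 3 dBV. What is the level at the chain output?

Stage 1: 24 dB above -21 dBV, reduced 8:1 to 3 dB above → -18 dBV.
Stage 2: -18 dBV is at or below the -12 dBV threshold — no compression; output -18 dBV.
Stage 3: below threshold (-18 ≤ -8); passes unchanged; make-up brings it to -12 dBV.

-12 dBV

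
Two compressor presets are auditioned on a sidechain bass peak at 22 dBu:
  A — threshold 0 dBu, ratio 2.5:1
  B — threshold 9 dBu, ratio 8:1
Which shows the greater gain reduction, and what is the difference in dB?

A: overshoot 22 dB → output overshoot 8.8 dB → GR 13.2 dB.
B: overshoot 13 dB → output overshoot 1.625 dB → GR 11.375 dB.
A reduces 1.825 dB more.

A, by 1.825 dB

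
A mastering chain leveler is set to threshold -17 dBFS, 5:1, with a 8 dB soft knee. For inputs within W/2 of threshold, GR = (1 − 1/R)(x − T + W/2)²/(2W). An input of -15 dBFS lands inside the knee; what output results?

-16.8 dBFS

x − T + W/2 = -15 − (-17) + 4 = 6.
GR = (1 − 1/5) × 6² / 16 = 0.8 × 36 / 16 = 1.8 dB.
Output = -15 − 1.8 = -16.8 dBFS.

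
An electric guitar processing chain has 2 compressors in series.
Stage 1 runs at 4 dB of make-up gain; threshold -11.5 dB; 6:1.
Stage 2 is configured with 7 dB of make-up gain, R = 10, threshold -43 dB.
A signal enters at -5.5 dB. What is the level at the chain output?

Stage 1: 6 dB above -11.5 dB, reduced 6:1 to 1 dB above → -10.5 dB; +4 dB make-up → -6.5 dB.
Stage 2: -6.5 dB is 36.5 dB over -43 dB; at 10:1 that becomes 3.65 dB over, giving -39.35 dB; +7 dB make-up → -32.35 dB.

-32.35 dB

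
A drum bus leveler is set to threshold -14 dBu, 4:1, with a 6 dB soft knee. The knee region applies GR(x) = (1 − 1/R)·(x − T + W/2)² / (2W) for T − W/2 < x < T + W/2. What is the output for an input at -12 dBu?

-13.5625 dBu

x − T + W/2 = -12 − (-14) + 3 = 5.
GR = (1 − 1/4) × 5² / 12 = 0.75 × 25 / 12 = 1.5625 dB.
Output = -12 − 1.5625 = -13.5625 dBu.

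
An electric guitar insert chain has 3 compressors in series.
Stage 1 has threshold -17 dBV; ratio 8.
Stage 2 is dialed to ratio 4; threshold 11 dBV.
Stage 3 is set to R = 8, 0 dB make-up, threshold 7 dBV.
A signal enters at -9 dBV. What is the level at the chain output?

Stage 1: -9 dBV is 8 dB over -17 dBV; at 8:1 that becomes 1 dB over, giving -16 dBV.
Stage 2: below threshold (-16 ≤ 11); passes unchanged; output -16 dBV.
Stage 3: -16 dBV ≤ 7 dBV, so stage 3 doesn't engage; output -16 dBV.

-16 dBV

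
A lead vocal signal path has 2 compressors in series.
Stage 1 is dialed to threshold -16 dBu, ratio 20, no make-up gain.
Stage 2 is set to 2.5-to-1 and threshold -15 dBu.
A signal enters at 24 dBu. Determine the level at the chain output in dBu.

Stage 1: overshoot 40 dB → 40/20 = 2 dB → -14 dBu.
Stage 2: 1 dB above -15 dBu, reduced 2.5:1 to 0.4 dB above → -14.6 dBu.

-14.6 dBu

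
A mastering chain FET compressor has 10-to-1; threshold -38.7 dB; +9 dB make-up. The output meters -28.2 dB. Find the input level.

-23.7 dB

Stripping the +9 dB make-up gives -37.2 dB at the gain stage.
The compressed level sits -37.2 − (-38.7) = 1.5 dB over threshold.
Before 10:1 compression the overshoot was 1.5 × 10 = 15 dB, so input = -38.7 + 15 = -23.7 dB.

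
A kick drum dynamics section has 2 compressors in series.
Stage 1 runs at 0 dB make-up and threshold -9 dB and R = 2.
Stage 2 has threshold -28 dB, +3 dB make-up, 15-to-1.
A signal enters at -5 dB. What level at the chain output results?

-23.6 dB

Stage 1: 4 dB above -9 dB, reduced 2:1 to 2 dB above → -7 dB.
Stage 2: -7 dB is 21 dB over -28 dB; at 15:1 that becomes 1.4 dB over, giving -26.6 dB; +3 dB make-up → -23.6 dB.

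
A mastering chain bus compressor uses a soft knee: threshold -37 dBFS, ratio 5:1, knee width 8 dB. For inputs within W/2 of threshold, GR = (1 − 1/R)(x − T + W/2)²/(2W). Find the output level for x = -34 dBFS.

-36.45 dBFS

x − T + W/2 = -34 − (-37) + 4 = 7.
GR = (1 − 1/5) × 7² / 16 = 0.8 × 49 / 16 = 2.45 dB.
Output = -34 − 2.45 = -36.45 dBFS.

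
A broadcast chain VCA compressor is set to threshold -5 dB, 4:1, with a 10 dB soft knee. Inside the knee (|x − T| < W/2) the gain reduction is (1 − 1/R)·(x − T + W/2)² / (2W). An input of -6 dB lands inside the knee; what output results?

x − T + W/2 = -6 − (-5) + 5 = 4.
GR = (1 − 1/4) × 4² / 20 = 0.75 × 16 / 20 = 0.6 dB.
Output = -6 − 0.6 = -6.6 dB.

-6.6 dB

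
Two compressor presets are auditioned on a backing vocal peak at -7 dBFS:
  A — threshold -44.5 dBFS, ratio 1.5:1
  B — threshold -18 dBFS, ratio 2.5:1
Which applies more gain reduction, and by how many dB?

A, by 5.9 dB

A: overshoot 37.5 dB → output overshoot 25 dB → GR 12.5 dB.
B: overshoot 11 dB → output overshoot 4.4 dB → GR 6.6 dB.
A applies 5.9 dB more gain reduction.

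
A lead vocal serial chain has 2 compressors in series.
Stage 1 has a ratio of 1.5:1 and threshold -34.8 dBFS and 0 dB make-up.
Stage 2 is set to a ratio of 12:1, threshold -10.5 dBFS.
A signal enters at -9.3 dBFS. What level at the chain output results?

-17.8 dBFS

Stage 1: 25.5 dB above -34.8 dBFS, reduced 1.5:1 to 17 dB above → -17.8 dBFS.
Stage 2: -17.8 dBFS is at or below the -10.5 dBFS threshold — no compression; output -17.8 dBFS.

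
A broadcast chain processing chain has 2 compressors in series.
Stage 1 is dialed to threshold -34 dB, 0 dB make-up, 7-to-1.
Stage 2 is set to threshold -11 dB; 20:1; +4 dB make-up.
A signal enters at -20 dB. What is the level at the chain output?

Stage 1: overshoot 14 dB → 14/7 = 2 dB → -32 dB.
Stage 2: -32 dB ≤ -11 dB, so stage 2 doesn't engage; make-up brings it to -28 dB.

-28 dB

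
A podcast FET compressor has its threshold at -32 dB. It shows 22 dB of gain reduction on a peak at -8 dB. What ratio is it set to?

12:1

Input overshoot = -8 − (-32) = 24 dB.
Output overshoot = 24 − 22 = 2 dB.
Ratio = input overshoot / output overshoot = 24 / 2 = 12.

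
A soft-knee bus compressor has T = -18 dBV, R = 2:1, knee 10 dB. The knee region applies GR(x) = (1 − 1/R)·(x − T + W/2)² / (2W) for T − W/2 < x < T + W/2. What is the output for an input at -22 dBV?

x − T + W/2 = -22 − (-18) + 5 = 1.
GR = (1 − 1/2) × 1² / 20 = 0.5 × 1 / 20 = 0.025 dB.
Output = -22 − 0.025 = -22.025 dBV.

-22.025 dBV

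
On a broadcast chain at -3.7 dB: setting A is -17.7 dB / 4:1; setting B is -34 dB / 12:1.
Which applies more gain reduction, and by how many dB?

B, by 17.275 dB

A: 14 dB over, compressed to 3.5 dB over, so 10.5 dB of GR.
B: 30.3 dB over, compressed to 2.525 dB over, so 27.775 dB of GR.
Difference: 17.275 dB in favour of B.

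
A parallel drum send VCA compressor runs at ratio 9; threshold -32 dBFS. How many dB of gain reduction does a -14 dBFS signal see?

Overshoot = -14 − (-32) = 18 dB.
A 9:1 ratio leaves 2 dB of that excess.
GR = overshoot in − overshoot out = 18 − 2 = 16 dB.

16 dB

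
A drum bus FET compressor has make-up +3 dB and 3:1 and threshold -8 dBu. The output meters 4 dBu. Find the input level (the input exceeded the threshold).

Remove make-up: 4 − 3 = 1 dBu.
The compressed level sits 1 − (-8) = 9 dB over threshold.
Input overshoot = R × output overshoot = 27 dB → input = -8 + 27 = 19 dBu.

19 dBu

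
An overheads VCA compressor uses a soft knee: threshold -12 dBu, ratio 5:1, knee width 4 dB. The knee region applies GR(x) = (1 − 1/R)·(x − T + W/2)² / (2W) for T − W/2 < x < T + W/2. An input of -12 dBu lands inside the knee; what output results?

-12.4 dBu

x − T + W/2 = -12 − (-12) + 2 = 2.
GR = (1 − 1/5) × 2² / 8 = 0.8 × 4 / 8 = 0.4 dB.
Output = -12 − 0.4 = -12.4 dBu.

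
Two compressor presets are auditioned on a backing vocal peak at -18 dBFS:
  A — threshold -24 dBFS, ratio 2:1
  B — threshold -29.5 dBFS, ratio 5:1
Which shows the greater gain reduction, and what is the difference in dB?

A: 6 dB over, compressed to 3 dB over, so 3 dB of GR.
B: 11.5 dB over, compressed to 2.3 dB over, so 9.2 dB of GR.
Difference: 6.2 dB in favour of B.

B, by 6.2 dB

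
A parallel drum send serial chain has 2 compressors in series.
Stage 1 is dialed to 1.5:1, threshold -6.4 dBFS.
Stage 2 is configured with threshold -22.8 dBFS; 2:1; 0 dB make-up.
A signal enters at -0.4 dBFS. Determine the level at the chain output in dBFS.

Stage 1: 6 dB above -6.4 dBFS, reduced 1.5:1 to 4 dB above → -2.4 dBFS.
Stage 2: overshoot 20.4 dB → 20.4/2 = 10.2 dB → -12.6 dBFS.

-12.6 dBFS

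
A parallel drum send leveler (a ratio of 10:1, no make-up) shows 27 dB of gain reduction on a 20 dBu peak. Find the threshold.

-10 dBu

Gain reduction = 20 − (-7) = 27 dB; output overshoot = GR / (R − 1) = 27 / 9 = 3 dB.
Threshold = output − output overshoot = -7 − 3 = -10 dBu.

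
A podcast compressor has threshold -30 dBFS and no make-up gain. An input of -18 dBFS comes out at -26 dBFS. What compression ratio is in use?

Input overshoot = -18 − (-30) = 12 dB; output overshoot = -26 − (-30) = 4 dB.
Ratio = 12 / 4 = 3.

3:1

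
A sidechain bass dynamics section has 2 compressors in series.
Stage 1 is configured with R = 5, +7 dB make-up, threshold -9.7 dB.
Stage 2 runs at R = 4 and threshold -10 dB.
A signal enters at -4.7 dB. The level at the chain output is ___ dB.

Stage 1: 5 dB above -9.7 dB, reduced 5:1 to 1 dB above → -8.7 dB; +7 dB make-up → -1.7 dB.
Stage 2: -1.7 dB is 8.3 dB over -10 dB; at 4:1 that becomes 2.075 dB over, giving -7.925 dB.

-7.925 dB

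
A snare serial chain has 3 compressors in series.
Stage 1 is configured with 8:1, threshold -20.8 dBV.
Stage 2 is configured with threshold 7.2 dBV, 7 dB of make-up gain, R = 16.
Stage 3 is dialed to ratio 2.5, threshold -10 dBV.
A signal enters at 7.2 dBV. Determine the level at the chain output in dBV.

Stage 1: overshoot 28 dB → 28/8 = 3.5 dB → -17.3 dBV.
Stage 2: -17.3 dBV ≤ 7.2 dBV, so stage 2 doesn't engage; make-up brings it to -10.3 dBV.
Stage 3: -10.3 dBV ≤ -10 dBV, so stage 3 doesn't engage; output -10.3 dBV.

-10.3 dBV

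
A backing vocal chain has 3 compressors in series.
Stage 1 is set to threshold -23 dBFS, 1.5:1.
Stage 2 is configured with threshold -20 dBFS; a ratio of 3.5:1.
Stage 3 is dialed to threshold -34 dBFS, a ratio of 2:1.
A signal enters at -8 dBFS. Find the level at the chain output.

Stage 1: overshoot 15 dB → 15/1.5 = 10 dB → -13 dBFS.
Stage 2: -13 dBFS is 7 dB over -20 dBFS; at 3.5:1 that becomes 2 dB over, giving -18 dBFS.
Stage 3: -18 dBFS is 16 dB over -34 dBFS; at 2:1 that becomes 8 dB over, giving -26 dBFS.

-26 dBFS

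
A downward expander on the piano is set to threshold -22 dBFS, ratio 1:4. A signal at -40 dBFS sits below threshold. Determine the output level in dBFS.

-94 dBFS

Undershoot = (-22) − (-40) = 18 dB.
At 1:4, that expands to 72 dB under threshold.
Output = -22 − 72 = -94 dBFS.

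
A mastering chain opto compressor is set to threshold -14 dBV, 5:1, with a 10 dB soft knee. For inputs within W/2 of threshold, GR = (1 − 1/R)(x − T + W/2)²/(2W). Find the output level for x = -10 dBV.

x − T + W/2 = -10 − (-14) + 5 = 9.
GR = (1 − 1/5) × 9² / 20 = 0.8 × 81 / 20 = 3.24 dB.
Output = -10 − 3.24 = -13.24 dBV.

-13.24 dBV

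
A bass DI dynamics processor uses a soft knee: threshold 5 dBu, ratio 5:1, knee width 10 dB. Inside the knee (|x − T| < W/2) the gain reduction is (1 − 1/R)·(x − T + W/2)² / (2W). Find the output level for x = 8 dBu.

5.44 dBu

x − T + W/2 = 8 − 5 + 5 = 8.
GR = (1 − 1/5) × 8² / 20 = 0.8 × 64 / 20 = 2.56 dB.
Output = 8 − 2.56 = 5.44 dBu.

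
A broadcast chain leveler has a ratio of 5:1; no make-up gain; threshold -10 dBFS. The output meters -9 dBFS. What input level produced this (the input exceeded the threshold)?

-5 dBFS

The compressed level sits -9 − (-10) = 1 dB over threshold.
Undo the ratio: input overshoot = 1 × 5 = 5 dB, giving input = -5 dBFS.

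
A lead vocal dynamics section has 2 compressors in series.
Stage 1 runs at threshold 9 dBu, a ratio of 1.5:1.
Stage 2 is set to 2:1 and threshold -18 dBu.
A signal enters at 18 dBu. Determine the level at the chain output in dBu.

Stage 1: overshoot 9 dB → 9/1.5 = 6 dB → 15 dBu.
Stage 2: overshoot 33 dB → 33/2 = 16.5 dB → -1.5 dBu.

-1.5 dBu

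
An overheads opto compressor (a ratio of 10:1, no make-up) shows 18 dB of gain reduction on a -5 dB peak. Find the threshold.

-25 dB

Let T be the threshold. Output overshoot = (input overshoot)/R, so -23 − T = (-5 − T)/10.
10·(-23 − T) = -5 − T → 9·T = -230 − (-5) = -225.
T = -225/9 = -25 dB.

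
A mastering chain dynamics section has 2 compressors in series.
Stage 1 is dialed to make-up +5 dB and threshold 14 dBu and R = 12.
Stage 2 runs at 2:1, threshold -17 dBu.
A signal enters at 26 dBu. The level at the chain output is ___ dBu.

1.5 dBu

Stage 1: 12 dB above 14 dBu, reduced 12:1 to 1 dB above → 15 dBu; +5 dB make-up → 20 dBu.
Stage 2: 20 dBu is 37 dB over -17 dBu; at 2:1 that becomes 18.5 dB over, giving 1.5 dBu.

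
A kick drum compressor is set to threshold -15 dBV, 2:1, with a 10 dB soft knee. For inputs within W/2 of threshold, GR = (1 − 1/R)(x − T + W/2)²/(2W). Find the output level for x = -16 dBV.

-16.4 dBV

x − T + W/2 = -16 − (-15) + 5 = 4.
GR = (1 − 1/2) × 4² / 20 = 0.5 × 16 / 20 = 0.4 dB.
Output = -16 − 0.4 = -16.4 dBV.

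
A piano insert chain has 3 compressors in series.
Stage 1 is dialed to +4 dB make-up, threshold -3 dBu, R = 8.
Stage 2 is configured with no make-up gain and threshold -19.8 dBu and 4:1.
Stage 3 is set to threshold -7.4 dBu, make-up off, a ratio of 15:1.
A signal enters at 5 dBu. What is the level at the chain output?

-14.35 dBu

Stage 1: 8 dB above -3 dBu, reduced 8:1 to 1 dB above → -2 dBu; +4 dB make-up → 2 dBu.
Stage 2: 2 dBu is 21.8 dB over -19.8 dBu; at 4:1 that becomes 5.45 dB over, giving -14.35 dBu.
Stage 3: below threshold (-14.35 ≤ -7.4); passes unchanged; output -14.35 dBu.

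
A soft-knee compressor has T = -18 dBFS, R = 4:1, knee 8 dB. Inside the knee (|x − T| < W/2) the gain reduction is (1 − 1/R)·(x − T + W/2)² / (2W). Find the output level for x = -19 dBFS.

-19.421875 dBFS

x − T + W/2 = -19 − (-18) + 4 = 3.
GR = (1 − 1/4) × 3² / 16 = 0.75 × 9 / 16 = 0.421875 dB.
Output = -19 − 0.421875 = -19.421875 dBFS.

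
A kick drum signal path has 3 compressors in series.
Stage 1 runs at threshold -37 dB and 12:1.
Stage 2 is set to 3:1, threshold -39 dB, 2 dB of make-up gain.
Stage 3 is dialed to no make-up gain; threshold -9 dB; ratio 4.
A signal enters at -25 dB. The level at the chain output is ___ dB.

Stage 1: -25 dB is 12 dB over -37 dB; at 12:1 that becomes 1 dB over, giving -36 dB.
Stage 2: -36 dB is 3 dB over -39 dB; at 3:1 that becomes 1 dB over, giving -38 dB; +2 dB make-up → -36 dB.
Stage 3: below threshold (-36 ≤ -9); passes unchanged; output -36 dB.

-36 dB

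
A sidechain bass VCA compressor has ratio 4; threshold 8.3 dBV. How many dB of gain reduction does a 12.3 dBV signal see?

Overshoot = 12.3 − 8.3 = 4 dB.
A 4:1 ratio leaves 1 dB of that excess.
So the signal is attenuated by 4 − 1 = 3 dB.

3 dB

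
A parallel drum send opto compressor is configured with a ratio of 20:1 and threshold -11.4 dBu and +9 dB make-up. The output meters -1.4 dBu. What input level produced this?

Stripping the +9 dB make-up gives -10.4 dBu at the gain stage.
That's 1 dB above the -11.4 dBu threshold.
Undo the ratio: input overshoot = 1 × 20 = 20 dB, giving input = 8.6 dBu.

8.6 dBu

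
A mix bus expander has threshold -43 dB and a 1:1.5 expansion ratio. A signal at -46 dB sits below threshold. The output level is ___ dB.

The input is 3 dB below the -43 dB threshold.
A 1:1.5 expander multiplies undershoot by 1.5: 3 × 1.5 = 4.5 dB below threshold.
Output = -43 − 4.5 = -47.5 dB.

-47.5 dB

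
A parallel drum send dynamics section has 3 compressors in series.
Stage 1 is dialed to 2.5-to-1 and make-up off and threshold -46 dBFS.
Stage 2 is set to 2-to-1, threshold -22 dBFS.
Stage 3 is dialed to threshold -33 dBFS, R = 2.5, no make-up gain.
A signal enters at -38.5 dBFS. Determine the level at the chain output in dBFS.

-43 dBFS

Stage 1: overshoot 7.5 dB → 7.5/2.5 = 3 dB → -43 dBFS.
Stage 2: -43 dBFS ≤ -22 dBFS, so stage 2 doesn't engage; output -43 dBFS.
Stage 3: -43 dBFS ≤ -33 dBFS, so stage 3 doesn't engage; output -43 dBFS.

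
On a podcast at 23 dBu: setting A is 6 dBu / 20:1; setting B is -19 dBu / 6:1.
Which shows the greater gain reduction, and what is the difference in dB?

A: overshoot 17 dB → output overshoot 0.85 dB → GR 16.15 dB.
B: overshoot 42 dB → output overshoot 7 dB → GR 35 dB.
B applies 18.85 dB more gain reduction.

B, by 18.85 dB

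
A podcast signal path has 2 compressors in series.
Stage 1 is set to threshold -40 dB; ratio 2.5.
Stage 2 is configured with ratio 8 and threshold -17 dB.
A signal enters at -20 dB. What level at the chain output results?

Stage 1: 20 dB above -40 dB, reduced 2.5:1 to 8 dB above → -32 dB.
Stage 2: below threshold (-32 ≤ -17); passes unchanged; output -32 dB.

-32 dB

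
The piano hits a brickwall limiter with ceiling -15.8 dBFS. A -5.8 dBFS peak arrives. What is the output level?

A brickwall limiter is an ∞:1 compressor: any input above the ceiling is clamped to -15.8 dBFS.

-15.8 dBFS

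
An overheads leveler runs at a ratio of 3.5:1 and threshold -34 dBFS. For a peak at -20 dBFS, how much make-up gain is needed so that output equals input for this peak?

Overshoot 14 dB → 14/3.5 = 4 dB after compression, so the compressed level is -34 + 4 = -30 dBFS.
Make-up = target − compressed = -20 − (-30) = 10 dB.

10 dB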